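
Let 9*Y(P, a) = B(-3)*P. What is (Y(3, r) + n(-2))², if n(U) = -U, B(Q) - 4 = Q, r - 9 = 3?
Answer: 49/9 ≈ 5.4444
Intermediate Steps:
r = 12 (r = 9 + 3 = 12)
B(Q) = 4 + Q
Y(P, a) = P/9 (Y(P, a) = ((4 - 3)*P)/9 = (1*P)/9 = P/9)
(Y(3, r) + n(-2))² = ((⅑)*3 - 1*(-2))² = (⅓ + 2)² = (7/3)² = 49/9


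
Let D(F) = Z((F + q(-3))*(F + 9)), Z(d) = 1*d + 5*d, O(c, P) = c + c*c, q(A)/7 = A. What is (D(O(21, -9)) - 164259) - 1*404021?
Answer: 677986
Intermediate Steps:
q(A) = 7*A
O(c, P) = c + c²
Z(d) = 6*d (Z(d) = d + 5*d = 6*d)
D(F) = 6*(-21 + F)*(9 + F) (D(F) = 6*((F + 7*(-3))*(F + 9)) = 6*((F - 21)*(9 + F)) = 6*((-21 + F)*(9 + F)) = 6*(-21 + F)*(9 + F))
(D(O(21, -9)) - 164259) - 1*404021 = ((-1134 - 1512*(1 + 21) + 6*(21*(1 + 21))²) - 164259) - 1*404021 = ((-1134 - 1512*22 + 6*(21*22)²) - 164259) - 404021 = ((-1134 - 72*462 + 6*462²) - 164259) - 404021 = ((-1134 - 33264 + 6*213444) - 164259) - 404021 = ((-1134 - 33264 + 1280664) - 164259) - 404021 = (1246266 - 164259) - 404021 = 1082007 - 404021 = 677986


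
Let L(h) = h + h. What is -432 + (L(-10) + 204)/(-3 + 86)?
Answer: -35672/83 ≈ -429.78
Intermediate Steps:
L(h) = 2*h
-432 + (L(-10) + 204)/(-3 + 86) = -432 + (2*(-10) + 204)/(-3 + 86) = -432 + (-20 + 204)/83 = -432 + 184*(1/83) = -432 + 184/83 = -35672/83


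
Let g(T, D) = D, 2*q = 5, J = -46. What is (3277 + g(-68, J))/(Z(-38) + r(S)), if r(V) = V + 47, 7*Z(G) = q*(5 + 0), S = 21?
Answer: 45234/977 ≈ 46.299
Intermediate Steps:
q = 5/2 (q = (½)*5 = 5/2 ≈ 2.5000)
Z(G) = 25/14 (Z(G) = (5*(5 + 0)/2)/7 = ((5/2)*5)/7 = (⅐)*(25/2) = 25/14)
r(V) = 47 + V
(3277 + g(-68, J))/(Z(-38) + r(S)) = (3277 - 46)/(25/14 + (47 + 21)) = 3231/(25/14 + 68) = 3231/(977/14) = 3231*(14/977) = 45234/977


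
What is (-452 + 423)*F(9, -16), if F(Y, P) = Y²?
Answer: -2349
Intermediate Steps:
(-452 + 423)*F(9, -16) = (-452 + 423)*9² = -29*81 = -2349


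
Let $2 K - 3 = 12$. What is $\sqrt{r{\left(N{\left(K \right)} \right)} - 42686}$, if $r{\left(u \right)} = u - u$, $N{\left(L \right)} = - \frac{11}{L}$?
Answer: $i \sqrt{42686} \approx 206.61 i$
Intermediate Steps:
$K = \frac{15}{2}$ ($K = \frac{3}{2} + \frac{1}{2} \cdot 12 = \frac{3}{2} + 6 = \frac{15}{2} \approx 7.5$)
$r{\left(u \right)} = 0$
$\sqrt{r{\left(N{\left(K \right)} \right)} - 42686} = \sqrt{0 - 42686} = \sqrt{-42686} = i \sqrt{42686}$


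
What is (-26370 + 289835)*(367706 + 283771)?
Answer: 171641387805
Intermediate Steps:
(-26370 + 289835)*(367706 + 283771) = 263465*651477 = 171641387805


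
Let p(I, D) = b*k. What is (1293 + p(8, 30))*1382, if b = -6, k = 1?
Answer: 1778634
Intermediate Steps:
p(I, D) = -6 (p(I, D) = -6*1 = -6)
(1293 + p(8, 30))*1382 = (1293 - 6)*1382 = 1287*1382 = 1778634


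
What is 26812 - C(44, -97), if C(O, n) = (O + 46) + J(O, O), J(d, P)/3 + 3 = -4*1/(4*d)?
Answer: 1176167/44 ≈ 26731.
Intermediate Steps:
J(d, P) = -9 - 3/d (J(d, P) = -9 + 3*(-4*1/(4*d)) = -9 + 3*(-1/d) = -9 - 3/d)
C(O, n) = 37 + O - 3/O (C(O, n) = (O + 46) + (-9 - 3/O) = (46 + O) + (-9 - 3/O) = 37 + O - 3/O)
26812 - C(44, -97) = 26812 - (37 + 44 - 3/44) = 26812 - 1*3561/44 = 26812 - 3561/44 = 1176167/44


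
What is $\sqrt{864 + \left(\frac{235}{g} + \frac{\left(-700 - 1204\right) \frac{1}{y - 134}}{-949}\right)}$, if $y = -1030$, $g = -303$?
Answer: $\frac{\sqrt{671558734694388255}}{27892059} \approx 29.381$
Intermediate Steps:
$\sqrt{864 + \left(\frac{235}{g} + \frac{\left(-700 - 1204\right) \frac{1}{y - 134}}{-949}\right)} = \sqrt{864 + \left(\frac{235}{-303} + \frac{\left(-700 - 1204\right) \frac{1}{-1030 - 134}}{-949}\right)} = \sqrt{864 + \left(235 \left(- \frac{1}{303}\right) + - \frac{1904}{-1164} \left(- \frac{1}{949}\right)\right)} = \sqrt{864 - \left(\frac{235}{303} - \left(-1904\right) \left(- \frac{1}{1164}\right) \left(- \frac{1}{949}\right)\right)} = \sqrt{864 + \left(- \frac{235}{303} + \frac{476}{291} \left(- \frac{1}{949}\right)\right)} = \sqrt{864 - \frac{21680531}{27892059}} = \sqrt{\frac{24077058445}{27892059}} = \frac{\sqrt{671558734694388255}}{27892059}$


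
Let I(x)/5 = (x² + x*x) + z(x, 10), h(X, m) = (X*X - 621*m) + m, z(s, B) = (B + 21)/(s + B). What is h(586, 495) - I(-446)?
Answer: -851361349/436 ≈ -1.9527e+6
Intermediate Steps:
z(s, B) = (21 + B)/(B + s)
h(X, m) = X² - 620*m (h(X, m) = (X² - 621*m) + m = X² - 620*m)
I(x) = 10*x² + 155/(10 + x) (I(x) = 5*((x² + x*x) + (21 + 10)/(10 + x)) = 5*((x² + x²) + 31/(10 + x)) = 5*(2*x² + 31/(10 + x)) = 10*x² + 155/(10 + x))
h(586, 495) - I(-446) = (586² - 620*495) - 5*(31 + 2*(-446)²*(10 - 446))/(10 - 446) = (343396 - 306900) - 5*(31 + 2*198916*(-436))/(-436) = 36496 - 5*(-1)*(31 - 173454752)/436 = 36496 - 5*(-1)*(-173454721)/436 = 36496 - 1*867273605/436 = 36496 - 867273605/436 = -851361349/436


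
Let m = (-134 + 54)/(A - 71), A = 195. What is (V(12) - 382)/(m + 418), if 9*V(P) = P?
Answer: -17701/19407 ≈ -0.91209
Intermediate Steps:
m = -20/31 (m = (-134 + 54)/(195 - 71) = -80/124 = -80*1/124 = -20/31 ≈ -0.64516)
V(P) = P/9
(V(12) - 382)/(m + 418) = ((⅑)*12 - 382)/(-20/31 + 418) = (4/3 - 382)/(12938/31) = -1142/3*31/12938 = -17701/19407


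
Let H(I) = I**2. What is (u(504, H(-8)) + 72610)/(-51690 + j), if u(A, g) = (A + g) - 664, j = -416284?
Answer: -2789/17999 ≈ -0.15495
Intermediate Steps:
u(A, g) = -664 + A + g
(u(504, H(-8)) + 72610)/(-51690 + j) = ((-664 + 504 + (-8)**2) + 72610)/(-51690 - 416284) = ((-664 + 504 + 64) + 72610)/(-467974) = (-96 + 72610)*(-1/467974) = 72514*(-1/467974) = -2789/17999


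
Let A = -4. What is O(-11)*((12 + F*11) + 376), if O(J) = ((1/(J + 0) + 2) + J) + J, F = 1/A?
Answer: -340561/44 ≈ -7740.0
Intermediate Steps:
F = -¼ (F = 1/(-4) = -¼ ≈ -0.25000)
O(J) = 2 + 1/J + 2*J (O(J) = ((1/J + 2) + J) + J = ((2 + 1/J) + J) + J = (2 + J + 1/J) + J = 2 + 1/J + 2*J)
O(-11)*((12 + F*11) + 376) = (2 + 1/(-11) + 2*(-11))*((12 - ¼*11) + 376) = (2 - 1/11 - 22)*((12 - 11/4) + 376) = -221*(37/4 + 376)/11 = -221/11*1541/4 = -340561/44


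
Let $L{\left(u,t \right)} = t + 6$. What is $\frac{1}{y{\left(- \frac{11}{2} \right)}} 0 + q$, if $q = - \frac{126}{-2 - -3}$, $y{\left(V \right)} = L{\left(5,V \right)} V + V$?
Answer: $-126$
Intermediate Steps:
$L{\left(u,t \right)} = 6 + t$
$y{\left(V \right)} = V + V \left(6 + V\right)$ ($y{\left(V \right)} = \left(6 + V\right) V + V = V \left(6 + V\right) + V = V + V \left(6 + V\right)$)
$q = -126$ ($q = - \frac{126}{-2 + 3} = - \frac{126}{1} = \left(-126\right) 1 = -126$)
$\frac{1}{y{\left(- \frac{11}{2} \right)}} 0 + q = \frac{1}{- \frac{11}{2} \left(7 - \frac{11}{2}\right)} 0 - 126 = \frac{1}{\left(-11\right) \frac{1}{2} \left(7 - \frac{11}{2}\right)} 0 - 126 = \frac{1}{\left(- \frac{11}{2}\right) \left(7 - \frac{11}{2}\right)} 0 - 126 = \frac{1}{\left(- \frac{11}{2}\right) \frac{3}{2}} \cdot 0 - 126 = \frac{1}{- \frac{33}{4}} \cdot 0 - 126 = \left(- \frac{4}{33}\right) 0 - 126 = 0 - 126 = -126$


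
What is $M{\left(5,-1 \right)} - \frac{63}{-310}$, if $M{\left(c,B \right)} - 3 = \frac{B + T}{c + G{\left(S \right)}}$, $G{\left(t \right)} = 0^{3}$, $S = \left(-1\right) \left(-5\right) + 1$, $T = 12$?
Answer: $\frac{335}{62} \approx 5.4032$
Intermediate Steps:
$S = 6$ ($S = 5 + 1 = 6$)
$G{\left(t \right)} = 0$
$M{\left(c,B \right)} = 3 + \frac{12 + B}{c}$ ($M{\left(c,B \right)} = 3 + \frac{B + 12}{c + 0} = 3 + \frac{12 + B}{c}$)
$M{\left(5,-1 \right)} - \frac{63}{-310} = \frac{12 - 1 + 3 \cdot 5}{5} - \frac{63}{-310} = \frac{12 - 1 + 15}{5} - 63 \left(- \frac{1}{310}\right) = \frac{1}{5} \cdot 26 - - \frac{63}{310} = \frac{26}{5} + \frac{63}{310} = \frac{335}{62}$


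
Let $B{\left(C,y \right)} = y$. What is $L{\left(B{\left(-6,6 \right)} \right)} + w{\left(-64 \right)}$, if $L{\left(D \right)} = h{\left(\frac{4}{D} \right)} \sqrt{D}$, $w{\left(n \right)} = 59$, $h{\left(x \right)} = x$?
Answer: $59 + \frac{2 \sqrt{6}}{3} \approx 60.633$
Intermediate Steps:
$L{\left(D \right)} = \frac{4}{\sqrt{D}}$ ($L{\left(D \right)} = \frac{4}{D} \sqrt{D} = \frac{4}{\sqrt{D}}$)
$L{\left(B{\left(-6,6 \right)} \right)} + w{\left(-64 \right)} = \frac{4}{\sqrt{6}} + 59 = 4 \frac{\sqrt{6}}{6} + 59 = \frac{2 \sqrt{6}}{3} + 59 = 59 + \frac{2 \sqrt{6}}{3}$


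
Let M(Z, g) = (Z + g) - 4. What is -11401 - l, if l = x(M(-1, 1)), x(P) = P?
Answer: -11397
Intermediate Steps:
M(Z, g) = -4 + Z + g
l = -4 (l = -4 - 1 + 1 = -4)
-11401 - l = -11401 - 1*(-4) = -11401 + 4 = -11397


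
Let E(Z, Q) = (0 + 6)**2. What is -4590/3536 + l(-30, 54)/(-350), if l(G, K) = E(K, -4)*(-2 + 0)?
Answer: -19881/18200 ≈ -1.0924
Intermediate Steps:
E(Z, Q) = 36 (E(Z, Q) = 6**2 = 36)
l(G, K) = -72 (l(G, K) = 36*(-2 + 0) = 36*(-2) = -72)
-4590/3536 + l(-30, 54)/(-350) = -4590/3536 - 72/(-350) = -4590*1/3536 - 72*(-1/350) = -135/104 + 36/175 = -19881/18200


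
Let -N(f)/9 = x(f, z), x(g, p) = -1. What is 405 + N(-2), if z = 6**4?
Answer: 414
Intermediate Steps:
z = 1296
N(f) = 9 (N(f) = -9*(-1) = 9)
405 + N(-2) = 405 + 9 = 414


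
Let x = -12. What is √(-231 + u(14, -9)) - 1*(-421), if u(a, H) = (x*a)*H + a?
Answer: 421 + √1295 ≈ 456.99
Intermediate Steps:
u(a, H) = a - 12*H*a (u(a, H) = (-12*a)*H + a = -12*H*a + a = a - 12*H*a)
√(-231 + u(14, -9)) - 1*(-421) = √(-231 + 14*(1 - 12*(-9))) - 1*(-421) = √(-231 + 14*(1 + 108)) + 421 = √(-231 + 14*109) + 421 = √(-231 + 1526) + 421 = √1295 + 421 = 421 + √1295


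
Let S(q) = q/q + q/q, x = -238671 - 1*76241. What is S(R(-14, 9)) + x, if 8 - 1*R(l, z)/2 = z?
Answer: -314910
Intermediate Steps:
R(l, z) = 16 - 2*z
x = -314912 (x = -238671 - 76241 = -314912)
S(q) = 2 (S(q) = 1 + 1 = 2)
S(R(-14, 9)) + x = 2 - 314912 = -314910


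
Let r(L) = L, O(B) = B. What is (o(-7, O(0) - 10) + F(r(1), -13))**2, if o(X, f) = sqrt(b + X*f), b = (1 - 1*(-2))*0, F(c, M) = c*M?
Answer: (13 - sqrt(70))**2 ≈ 21.468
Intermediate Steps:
F(c, M) = M*c
b = 0 (b = (1 + 2)*0 = 3*0 = 0)
o(X, f) = sqrt(X*f) (o(X, f) = sqrt(0 + X*f) = sqrt(X*f))
(o(-7, O(0) - 10) + F(r(1), -13))**2 = (sqrt(-7*(0 - 10)) - 13*1)**2 = (sqrt(-7*(-10)) - 13)**2 = (sqrt(70) - 13)**2 = (-13 + sqrt(70))**2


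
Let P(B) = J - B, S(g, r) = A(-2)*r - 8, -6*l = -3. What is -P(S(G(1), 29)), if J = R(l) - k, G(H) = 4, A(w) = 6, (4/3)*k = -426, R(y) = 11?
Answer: -329/2 ≈ -164.50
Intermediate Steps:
l = 1/2 (l = -1/6*(-3) = 1/2 ≈ 0.50000)
k = -639/2 (k = (3/4)*(-426) = -639/2 ≈ -319.50)
S(g, r) = -8 + 6*r (S(g, r) = 6*r - 8 = -8 + 6*r)
J = 661/2 (J = 11 - 1*(-639/2) = 11 + 639/2 = 661/2 ≈ 330.50)
P(B) = 661/2 - B
-P(S(G(1), 29)) = -(661/2 - (-8 + 6*29)) = -(661/2 - (-8 + 174)) = -(661/2 - 1*166) = -(661/2 - 166) = -1*329/2 = -329/2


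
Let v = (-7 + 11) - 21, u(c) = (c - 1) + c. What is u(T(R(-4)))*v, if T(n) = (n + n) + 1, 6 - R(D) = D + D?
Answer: -969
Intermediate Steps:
R(D) = 6 - 2*D (R(D) = 6 - (D + D) = 6 - 2*D)
T(n) = 1 + 2*n (T(n) = 2*n + 1 = 1 + 2*n)
u(c) = -1 + 2*c (u(c) = (-1 + c) + c = -1 + 2*c)
v = -17 (v = 4 - 21 = -17)
u(T(R(-4)))*v = (-1 + 2*(1 + 2*(6 - 2*(-4))))*(-17) = (-1 + 2*(1 + 2*(6 + 8)))*(-17) = (-1 + 2*(1 + 2*14))*(-17) = (-1 + 2*(1 + 28))*(-17) = (-1 + 2*29)*(-17) = (-1 + 58)*(-17) = 57*(-17) = -969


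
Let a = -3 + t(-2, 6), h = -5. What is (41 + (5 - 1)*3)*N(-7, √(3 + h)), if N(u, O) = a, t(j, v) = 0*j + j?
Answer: -265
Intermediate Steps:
t(j, v) = j (t(j, v) = 0 + j = j)
a = -5 (a = -3 - 2 = -5)
N(u, O) = -5
(41 + (5 - 1)*3)*N(-7, √(3 + h)) = (41 + (5 - 1)*3)*(-5) = (41 + 4*3)*(-5) = (41 + 12)*(-5) = 53*(-5) = -265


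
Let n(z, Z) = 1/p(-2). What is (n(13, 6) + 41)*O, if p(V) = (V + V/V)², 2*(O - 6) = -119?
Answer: -2247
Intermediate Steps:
O = -107/2 (O = 6 + (½)*(-119) = 6 - 119/2 = -107/2 ≈ -53.500)
p(V) = (1 + V)² (p(V) = (V + 1)² = (1 + V)²)
n(z, Z) = 1 (n(z, Z) = 1/((1 - 2)²) = 1/((-1)²) = 1/1 = 1)
(n(13, 6) + 41)*O = (1 + 41)*(-107/2) = 42*(-107/2) = -2247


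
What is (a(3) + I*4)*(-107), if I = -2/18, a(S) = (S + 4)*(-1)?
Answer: 7169/9 ≈ 796.56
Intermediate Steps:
a(S) = -4 - S (a(S) = (4 + S)*(-1) = -4 - S)
I = -⅑ (I = -2*1/18 = -⅑ ≈ -0.11111)
(a(3) + I*4)*(-107) = ((-4 - 1*3) - ⅑*4)*(-107) = ((-4 - 3) - 4/9)*(-107) = (-7 - 4/9)*(-107) = -67/9*(-107) = 7169/9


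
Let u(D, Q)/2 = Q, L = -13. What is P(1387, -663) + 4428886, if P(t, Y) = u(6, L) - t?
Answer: 4427473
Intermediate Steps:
u(D, Q) = 2*Q
P(t, Y) = -26 - t (P(t, Y) = 2*(-13) - t = -26 - t)
P(1387, -663) + 4428886 = (-26 - 1*1387) + 4428886 = (-26 - 1387) + 4428886 = -1413 + 4428886 = 4427473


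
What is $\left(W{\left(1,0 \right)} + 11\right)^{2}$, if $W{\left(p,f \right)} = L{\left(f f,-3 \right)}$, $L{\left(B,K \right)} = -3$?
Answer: $64$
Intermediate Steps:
$W{\left(p,f \right)} = -3$
$\left(W{\left(1,0 \right)} + 11\right)^{2} = \left(-3 + 11\right)^{2} = 8^{2} = 64$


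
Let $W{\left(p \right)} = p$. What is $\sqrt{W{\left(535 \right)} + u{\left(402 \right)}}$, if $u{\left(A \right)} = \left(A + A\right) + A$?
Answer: $\sqrt{1741} \approx 41.725$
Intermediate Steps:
$u{\left(A \right)} = 3 A$ ($u{\left(A \right)} = 2 A + A = 3 A$)
$\sqrt{W{\left(535 \right)} + u{\left(402 \right)}} = \sqrt{535 + 3 \cdot 402} = \sqrt{535 + 1206} = \sqrt{1741}$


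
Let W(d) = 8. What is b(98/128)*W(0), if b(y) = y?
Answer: 49/8 ≈ 6.1250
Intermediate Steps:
b(98/128)*W(0) = (98/128)*8 = (98*(1/128))*8 = (49/64)*8 = 49/8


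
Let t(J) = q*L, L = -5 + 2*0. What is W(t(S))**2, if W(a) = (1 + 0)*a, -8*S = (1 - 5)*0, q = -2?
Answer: 100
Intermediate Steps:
L = -5 (L = -5 + 0 = -5)
S = 0 (S = -(1 - 5)*0/8 = -(-1)*0/2 = -1/8*0 = 0)
t(J) = 10 (t(J) = -2*(-5) = 10)
W(a) = a (W(a) = 1*a = a)
W(t(S))**2 = 10**2 = 100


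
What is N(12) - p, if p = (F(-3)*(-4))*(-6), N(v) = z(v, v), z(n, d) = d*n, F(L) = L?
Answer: 216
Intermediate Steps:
N(v) = v² (N(v) = v*v = v²)
p = -72 (p = -3*(-4)*(-6) = 12*(-6) = -72)
N(12) - p = 12² - 1*(-72) = 144 + 72 = 216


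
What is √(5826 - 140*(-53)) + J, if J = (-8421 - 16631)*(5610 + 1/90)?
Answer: -6324389926/45 + √13246 ≈ -1.4054e+8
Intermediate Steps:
J = -6324389926/45 (J = -25052*(5610 + 1/90) = -25052*504901/90 = -6324389926/45 ≈ -1.4054e+8)
√(5826 - 140*(-53)) + J = √(5826 - 140*(-53)) - 6324389926/45 = √(5826 + 7420) - 6324389926/45 = √13246 - 6324389926/45 = -6324389926/45 + √13246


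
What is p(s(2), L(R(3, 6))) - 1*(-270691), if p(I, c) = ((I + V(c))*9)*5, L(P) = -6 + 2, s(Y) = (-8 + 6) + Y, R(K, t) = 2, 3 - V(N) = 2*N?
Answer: 271186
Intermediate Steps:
V(N) = 3 - 2*N
s(Y) = -2 + Y
L(P) = -4
p(I, c) = 135 - 90*c + 45*I (p(I, c) = ((I + (3 - 2*c))*9)*5 = ((3 + I - 2*c)*9)*5 = (27 - 18*c + 9*I)*5 = 135 - 90*c + 45*I)
p(s(2), L(R(3, 6))) - 1*(-270691) = (135 - 90*(-4) + 45*(-2 + 2)) - 1*(-270691) = (135 + 360 + 45*0) + 270691 = (135 + 360 + 0) + 270691 = 495 + 270691 = 271186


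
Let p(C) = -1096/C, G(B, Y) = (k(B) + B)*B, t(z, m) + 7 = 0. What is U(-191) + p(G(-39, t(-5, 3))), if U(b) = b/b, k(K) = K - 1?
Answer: 1985/3081 ≈ 0.64427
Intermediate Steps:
t(z, m) = -7 (t(z, m) = -7 + 0 = -7)
k(K) = -1 + K
G(B, Y) = B*(-1 + 2*B) (G(B, Y) = ((-1 + B) + B)*B = (-1 + 2*B)*B = B*(-1 + 2*B))
U(b) = 1
U(-191) + p(G(-39, t(-5, 3))) = 1 - 1096*(-1/(39*(-1 + 2*(-39)))) = 1 - 1096*(-1/(39*(-1 - 78))) = 1 - 1096/((-39*(-79))) = 1 - 1096/3081 = 1985/3081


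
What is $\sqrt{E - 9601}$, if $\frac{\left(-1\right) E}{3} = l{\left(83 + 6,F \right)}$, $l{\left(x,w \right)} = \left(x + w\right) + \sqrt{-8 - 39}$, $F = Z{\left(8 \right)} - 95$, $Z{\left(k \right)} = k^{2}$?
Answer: $\sqrt{-9775 - 3 i \sqrt{47}} \approx 0.104 - 98.869 i$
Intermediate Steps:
$F = -31$ ($F = 8^{2} - 95 = 64 - 95 = -31$)
$l{\left(x,w \right)} = w + x + i \sqrt{47}$ ($l{\left(x,w \right)} = \left(w + x\right) + \sqrt{-47} = \left(w + x\right) + i \sqrt{47} = w + x + i \sqrt{47}$)
$E = -174 - 3 i \sqrt{47}$ ($E = - 3 \left(-31 + \left(83 + 6\right) + i \sqrt{47}\right) = - 3 \left(-31 + 89 + i \sqrt{47}\right) = - 3 \left(58 + i \sqrt{47}\right) = -174 - 3 i \sqrt{47} \approx -174.0 - 20.567 i$)
$\sqrt{E - 9601} = \sqrt{\left(-174 - 3 i \sqrt{47}\right) - 9601} = \sqrt{-9775 - 3 i \sqrt{47}}$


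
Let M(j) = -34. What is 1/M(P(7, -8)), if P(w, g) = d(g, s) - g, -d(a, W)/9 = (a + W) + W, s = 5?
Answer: -1/34 ≈ -0.029412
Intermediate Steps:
d(a, W) = -18*W - 9*a (d(a, W) = -9*((a + W) + W) = -9*((W + a) + W) = -9*(a + 2*W) = -18*W - 9*a)
P(w, g) = -90 - 10*g (P(w, g) = (-18*5 - 9*g) - g = (-90 - 9*g) - g = -90 - 10*g)
1/M(P(7, -8)) = 1/(-34) = -1/34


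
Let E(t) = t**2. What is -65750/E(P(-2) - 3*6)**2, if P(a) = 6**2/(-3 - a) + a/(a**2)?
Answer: -1052000/141158161 ≈ -0.0074526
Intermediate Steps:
P(a) = 1/a + 36/(-3 - a) (P(a) = 36/(-3 - a) + a/a**2 = 36/(-3 - a) + 1/a = 1/a + 36/(-3 - a))
-65750/E(P(-2) - 3*6)**2 = -65750/((3 - 35*(-2))/((-2)*(3 - 2)) - 3*6)**4 = -65750/(-1/2*(3 + 70)/1 - 18)**4 = -65750/(-1/2*1*73 - 18)**4 = -65750/(-73/2 - 18)**4 = -65750/(((-109/2)**2)**2) = -65750/((11881/4)**2) = -65750/141158161/16 = -65750*16/141158161 = -1052000/141158161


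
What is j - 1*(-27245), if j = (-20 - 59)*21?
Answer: 25586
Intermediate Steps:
j = -1659 (j = -79*21 = -1659)
j - 1*(-27245) = -1659 - 1*(-27245) = -1659 + 27245 = 25586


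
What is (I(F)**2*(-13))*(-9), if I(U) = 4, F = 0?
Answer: 1872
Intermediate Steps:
(I(F)**2*(-13))*(-9) = (4**2*(-13))*(-9) = (16*(-13))*(-9) = -208*(-9) = 1872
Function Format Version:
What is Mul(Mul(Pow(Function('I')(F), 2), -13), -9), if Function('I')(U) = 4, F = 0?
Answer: 1872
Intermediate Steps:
Mul(Mul(Pow(Function('I')(F), 2), -13), -9) = Mul(Mul(Pow(4, 2), -13), -9) = Mul(Mul(16, -13), -9) = Mul(-208, -9) = 1872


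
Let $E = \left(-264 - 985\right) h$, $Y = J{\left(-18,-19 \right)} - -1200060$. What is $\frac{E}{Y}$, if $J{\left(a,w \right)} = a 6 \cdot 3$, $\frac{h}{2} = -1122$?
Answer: $\frac{233563}{99978} \approx 2.3361$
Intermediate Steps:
$h = -2244$ ($h = 2 \left(-1122\right) = -2244$)
$J{\left(a,w \right)} = 18 a$ ($J{\left(a,w \right)} = 6 a 3 = 18 a$)
$Y = 1199736$ ($Y = 18 \left(-18\right) - -1200060 = -324 + 1200060 = 1199736$)
$E = 2802756$ ($E = \left(-264 - 985\right) \left(-2244\right) = \left(-1249\right) \left(-2244\right) = 2802756$)
$\frac{E}{Y} = \frac{2802756}{1199736} = 2802756 \cdot \frac{1}{1199736} = \frac{233563}{99978}$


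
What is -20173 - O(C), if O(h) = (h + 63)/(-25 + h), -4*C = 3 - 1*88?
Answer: -302258/15 ≈ -20151.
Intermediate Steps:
C = 85/4 (C = -(3 - 1*88)/4 = -(3 - 88)/4 = -¼*(-85) = 85/4 ≈ 21.250)
O(h) = (63 + h)/(-25 + h)
-20173 - O(C) = -20173 - (63 + 85/4)/(-25 + 85/4) = -20173 - 337/((-15/4)*4) = -20173 - (-4)*337/(15*4) = -20173 - 1*(-337/15) = -20173 + 337/15 = -302258/15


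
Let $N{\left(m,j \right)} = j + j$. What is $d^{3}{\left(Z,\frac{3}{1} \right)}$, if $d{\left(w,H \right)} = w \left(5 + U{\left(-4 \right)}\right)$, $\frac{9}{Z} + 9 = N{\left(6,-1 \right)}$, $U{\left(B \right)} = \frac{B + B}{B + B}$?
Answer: $- \frac{157464}{1331} \approx -118.31$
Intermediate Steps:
$N{\left(m,j \right)} = 2 j$
$U{\left(B \right)} = 1$ ($U{\left(B \right)} = \frac{2 B}{2 B} = 2 B \frac{1}{2 B} = 1$)
$Z = - \frac{9}{11}$ ($Z = \frac{9}{-9 + 2 \left(-1\right)} = \frac{9}{-9 - 2} = \frac{9}{-11} = 9 \left(- \frac{1}{11}\right) = - \frac{9}{11} \approx -0.81818$)
$d{\left(w,H \right)} = 6 w$ ($d{\left(w,H \right)} = w \left(5 + 1\right) = w 6 = 6 w$)
$d^{3}{\left(Z,\frac{3}{1} \right)} = \left(6 \left(- \frac{9}{11}\right)\right)^{3} = \left(- \frac{54}{11}\right)^{3} = - \frac{157464}{1331}$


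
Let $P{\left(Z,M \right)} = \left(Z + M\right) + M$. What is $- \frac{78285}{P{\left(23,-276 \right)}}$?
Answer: $\frac{78285}{529} \approx 147.99$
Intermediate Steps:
$P{\left(Z,M \right)} = Z + 2 M$ ($P{\left(Z,M \right)} = \left(M + Z\right) + M = Z + 2 M$)
$- \frac{78285}{P{\left(23,-276 \right)}} = - \frac{78285}{23 + 2 \left(-276\right)} = - \frac{78285}{23 - 552} = - \frac{78285}{-529} = \left(-78285\right) \left(- \frac{1}{529}\right) = \frac{78285}{529}$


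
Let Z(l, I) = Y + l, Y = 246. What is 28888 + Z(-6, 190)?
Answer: 29128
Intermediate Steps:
Z(l, I) = 246 + l
28888 + Z(-6, 190) = 28888 + (246 - 6) = 28888 + 240 = 29128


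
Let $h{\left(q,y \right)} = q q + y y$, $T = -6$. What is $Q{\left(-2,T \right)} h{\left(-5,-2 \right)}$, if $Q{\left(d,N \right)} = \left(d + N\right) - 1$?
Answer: $-261$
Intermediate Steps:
$Q{\left(d,N \right)} = -1 + N + d$ ($Q{\left(d,N \right)} = \left(N + d\right) - 1 = -1 + N + d$)
$h{\left(q,y \right)} = q^{2} + y^{2}$
$Q{\left(-2,T \right)} h{\left(-5,-2 \right)} = \left(-1 - 6 - 2\right) \left(\left(-5\right)^{2} + \left(-2\right)^{2}\right) = - 9 \left(25 + 4\right) = \left(-9\right) 29 = -261$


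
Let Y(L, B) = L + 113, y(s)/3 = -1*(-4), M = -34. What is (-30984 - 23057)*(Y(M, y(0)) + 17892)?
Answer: -971170811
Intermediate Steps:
y(s) = 12 (y(s) = 3*(-1*(-4)) = 3*4 = 12)
Y(L, B) = 113 + L
(-30984 - 23057)*(Y(M, y(0)) + 17892) = (-30984 - 23057)*((113 - 34) + 17892) = -54041*(79 + 17892) = -54041*17971 = -971170811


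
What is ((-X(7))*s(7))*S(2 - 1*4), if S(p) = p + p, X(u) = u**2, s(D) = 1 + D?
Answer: 1568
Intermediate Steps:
S(p) = 2*p
((-X(7))*s(7))*S(2 - 1*4) = ((-1*7**2)*(1 + 7))*(2*(2 - 1*4)) = (-1*49*8)*(2*(2 - 4)) = (-49*8)*(2*(-2)) = -392*(-4) = 1568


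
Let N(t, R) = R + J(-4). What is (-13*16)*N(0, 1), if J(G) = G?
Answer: 624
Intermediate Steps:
N(t, R) = -4 + R (N(t, R) = R - 4 = -4 + R)
(-13*16)*N(0, 1) = (-13*16)*(-4 + 1) = -208*(-3) = 624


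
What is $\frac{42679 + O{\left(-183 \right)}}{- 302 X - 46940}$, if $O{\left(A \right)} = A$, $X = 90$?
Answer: $- \frac{5312}{9265} \approx -0.57334$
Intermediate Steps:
$\frac{42679 + O{\left(-183 \right)}}{- 302 X - 46940} = \frac{42679 - 183}{\left(-302\right) 90 - 46940} = \frac{42496}{-27180 - 46940} = \frac{42496}{-74120} = 42496 \left(- \frac{1}{74120}\right) = - \frac{5312}{9265}$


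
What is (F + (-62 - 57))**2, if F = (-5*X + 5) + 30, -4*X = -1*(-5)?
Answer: 96721/16 ≈ 6045.1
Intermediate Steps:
X = -5/4 (X = -(-1)*(-5)/4 = -1/4*5 = -5/4 ≈ -1.2500)
F = 165/4 (F = (-5*(-5/4) + 5) + 30 = (25/4 + 5) + 30 = 45/4 + 30 = 165/4 ≈ 41.250)
(F + (-62 - 57))**2 = (165/4 + (-62 - 57))**2 = (165/4 - 119)**2 = (-311/4)**2 = 96721/16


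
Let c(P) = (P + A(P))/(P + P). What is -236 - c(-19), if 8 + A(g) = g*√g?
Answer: -8995/38 - I*√19/2 ≈ -236.71 - 2.1795*I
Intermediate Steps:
A(g) = -8 + g^(3/2) (A(g) = -8 + g*√g = -8 + g^(3/2))
c(P) = (-8 + P + P^(3/2))/(2*P) (c(P) = (P + (-8 + P^(3/2)))/(P + P) = (-8 + P + P^(3/2))/((2*P)) = (-8 + P + P^(3/2))*(1/(2*P)) = (-8 + P + P^(3/2))/(2*P))
-236 - c(-19) = -236 - (-8 - 19 + (-19)^(3/2))/(2*(-19)) = -236 - (-1)*(-8 - 19 - 19*I*√19)/(2*19) = -236 - (-1)*(-27 - 19*I*√19)/(2*19) = -236 - (27/38 + I*√19/2) = -236 + (-27/38 - I*√19/2) = -8995/38 - I*√19/2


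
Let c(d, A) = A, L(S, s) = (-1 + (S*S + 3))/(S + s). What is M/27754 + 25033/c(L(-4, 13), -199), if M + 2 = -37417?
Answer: -702212263/5523046 ≈ -127.14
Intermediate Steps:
M = -37419 (M = -2 - 37417 = -37419)
L(S, s) = (2 + S²)/(S + s) (L(S, s) = (-1 + (S² + 3))/(S + s) = (-1 + (3 + S²))/(S + s) = (2 + S²)/(S + s))
M/27754 + 25033/c(L(-4, 13), -199) = -37419/27754 + 25033/(-199) = -37419*1/27754 + 25033*(-1/199) = -37419/27754 - 25033/199 = -702212263/5523046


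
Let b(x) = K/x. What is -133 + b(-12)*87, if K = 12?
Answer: -220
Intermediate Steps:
b(x) = 12/x
-133 + b(-12)*87 = -133 + (12/(-12))*87 = -133 + (12*(-1/12))*87 = -133 - 1*87 = -133 - 87 = -220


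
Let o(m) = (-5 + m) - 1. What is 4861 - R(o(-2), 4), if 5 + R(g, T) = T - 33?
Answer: 4895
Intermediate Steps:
o(m) = -6 + m
R(g, T) = -38 + T (R(g, T) = -5 + (T - 33) = -5 + (-33 + T) = -38 + T)
4861 - R(o(-2), 4) = 4861 - (-38 + 4) = 4861 - 1*(-34) = 4861 + 34 = 4895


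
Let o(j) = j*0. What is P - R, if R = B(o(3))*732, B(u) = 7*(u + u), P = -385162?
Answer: -385162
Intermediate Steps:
o(j) = 0
B(u) = 14*u (B(u) = 7*(2*u) = 14*u)
R = 0 (R = (14*0)*732 = 0*732 = 0)
P - R = -385162 - 1*0 = -385162 + 0 = -385162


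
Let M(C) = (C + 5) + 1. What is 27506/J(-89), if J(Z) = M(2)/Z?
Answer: -1224017/4 ≈ -3.0600e+5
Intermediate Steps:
M(C) = 6 + C (M(C) = (5 + C) + 1 = 6 + C)
J(Z) = 8/Z (J(Z) = (6 + 2)/Z = 8/Z)
27506/J(-89) = 27506/((8/(-89))) = 27506/((8*(-1/89))) = 27506/(-8/89) = 27506*(-89/8) = -1224017/4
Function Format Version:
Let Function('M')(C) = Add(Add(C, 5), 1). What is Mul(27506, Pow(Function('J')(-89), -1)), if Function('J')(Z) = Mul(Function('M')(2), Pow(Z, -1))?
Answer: Rational(-1224017, 4) ≈ -3.0600e+5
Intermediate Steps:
Function('M')(C) = Add(6, C) (Function('M')(C) = Add(Add(5, C), 1) = Add(6, C))
Function('J')(Z) = Mul(8, Pow(Z, -1)) (Function('J')(Z) = Mul(Add(6, 2), Pow(Z, -1)) = Mul(8, Pow(Z, -1)))
Mul(27506, Pow(Function('J')(-89), -1)) = Mul(27506, Pow(Mul(8, Pow(-89, -1)), -1)) = Mul(27506, Pow(Mul(8, Rational(-1, 89)), -1)) = Mul(27506, Pow(Rational(-8, 89), -1)) = Mul(27506, Rational(-89, 8)) = Rational(-1224017, 4)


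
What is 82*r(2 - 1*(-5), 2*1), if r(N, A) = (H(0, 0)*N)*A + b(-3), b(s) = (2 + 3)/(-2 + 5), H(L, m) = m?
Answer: 410/3 ≈ 136.67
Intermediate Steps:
b(s) = 5/3
r(N, A) = 5/3 (r(N, A) = (0*N)*A + 5/3 = 0*A + 5/3 = 0 + 5/3 = 5/3)
82*r(2 - 1*(-5), 2*1) = 82*(5/3) = 410/3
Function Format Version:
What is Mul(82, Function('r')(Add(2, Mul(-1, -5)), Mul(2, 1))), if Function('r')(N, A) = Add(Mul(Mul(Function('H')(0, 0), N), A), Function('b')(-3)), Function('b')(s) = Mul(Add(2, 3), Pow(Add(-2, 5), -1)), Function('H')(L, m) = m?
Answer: Rational(410, 3) ≈ 136.67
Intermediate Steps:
Function('b')(s) = Rational(5, 3) (Function('b')(s) = Mul(5, Pow(3, -1)) = Mul(5, Rational(1, 3)) = Rational(5, 3))
Function('r')(N, A) = Rational(5, 3) (Function('r')(N, A) = Add(Mul(Mul(0, N), A), Rational(5, 3)) = Add(Mul(0, A), Rational(5, 3)) = Add(0, Rational(5, 3)) = Rational(5, 3))
Mul(82, Function('r')(Add(2, Mul(-1, -5)), Mul(2, 1))) = Mul(82, Rational(5, 3)) = Rational(410, 3)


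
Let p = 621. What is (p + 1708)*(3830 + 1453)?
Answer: 12304107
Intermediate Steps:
(p + 1708)*(3830 + 1453) = (621 + 1708)*(3830 + 1453) = 2329*5283 = 12304107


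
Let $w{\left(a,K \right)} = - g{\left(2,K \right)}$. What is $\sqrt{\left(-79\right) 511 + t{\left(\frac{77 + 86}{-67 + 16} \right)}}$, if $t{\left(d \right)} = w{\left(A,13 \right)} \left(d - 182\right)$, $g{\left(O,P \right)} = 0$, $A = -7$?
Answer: $i \sqrt{40369} \approx 200.92 i$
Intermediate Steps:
$w{\left(a,K \right)} = 0$ ($w{\left(a,K \right)} = \left(-1\right) 0 = 0$)
$t{\left(d \right)} = 0$ ($t{\left(d \right)} = 0 \left(d - 182\right) = 0 \left(-182 + d\right) = 0$)
$\sqrt{\left(-79\right) 511 + t{\left(\frac{77 + 86}{-67 + 16} \right)}} = \sqrt{\left(-79\right) 511 + 0} = \sqrt{-40369 + 0} = \sqrt{-40369} = i \sqrt{40369}$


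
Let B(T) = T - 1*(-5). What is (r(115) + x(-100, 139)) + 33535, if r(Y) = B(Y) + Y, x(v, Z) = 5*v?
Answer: 33270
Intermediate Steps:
B(T) = 5 + T (B(T) = T + 5 = 5 + T)
r(Y) = 5 + 2*Y (r(Y) = (5 + Y) + Y = 5 + 2*Y)
(r(115) + x(-100, 139)) + 33535 = ((5 + 2*115) + 5*(-100)) + 33535 = ((5 + 230) - 500) + 33535 = (235 - 500) + 33535 = -265 + 33535 = 33270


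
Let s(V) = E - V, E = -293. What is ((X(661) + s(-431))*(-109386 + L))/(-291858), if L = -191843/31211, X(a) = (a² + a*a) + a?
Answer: 6182676586603/18859586 ≈ 3.2783e+5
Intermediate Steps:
X(a) = a + 2*a² (X(a) = (a² + a²) + a = 2*a² + a = a + 2*a²)
L = -8341/1357 (L = -191843*1/31211 = -8341/1357 ≈ -6.1466)
s(V) = -293 - V
((X(661) + s(-431))*(-109386 + L))/(-291858) = ((661*(1 + 2*661) + (-293 - 1*(-431)))*(-109386 - 8341/1357))/(-291858) = ((661*(1 + 1322) + (-293 + 431))*(-148445143/1357))*(-1/291858) = ((661*1323 + 138)*(-148445143/1357))*(-1/291858) = ((874503 + 138)*(-148445143/1357))*(-1/291858) = (874641*(-148445143/1357))*(-1/291858) = -129836208318663/1357*(-1/291858) = 6182676586603/18859586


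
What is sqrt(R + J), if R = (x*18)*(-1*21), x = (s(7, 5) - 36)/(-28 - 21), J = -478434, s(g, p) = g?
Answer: 2*I*sqrt(5863557)/7 ≈ 691.85*I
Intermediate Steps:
x = 29/49 (x = (7 - 36)/(-28 - 21) = -29/(-49) = -29*(-1/49) = 29/49 ≈ 0.59184)
R = -1566/7 (R = ((29/49)*18)*(-1*21) = (522/49)*(-21) = -1566/7 ≈ -223.71)
sqrt(R + J) = sqrt(-1566/7 - 478434) = sqrt(-3350604/7) = 2*I*sqrt(5863557)/7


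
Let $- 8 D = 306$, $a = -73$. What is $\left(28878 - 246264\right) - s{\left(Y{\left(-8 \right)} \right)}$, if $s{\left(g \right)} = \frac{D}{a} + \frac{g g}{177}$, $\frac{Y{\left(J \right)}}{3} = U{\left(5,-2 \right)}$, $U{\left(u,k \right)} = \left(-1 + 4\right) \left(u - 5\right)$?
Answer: $- \frac{63476865}{292} \approx -2.1739 \cdot 10^{5}$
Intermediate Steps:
$D = - \frac{153}{4}$ ($D = \left(- \frac{1}{8}\right) 306 = - \frac{153}{4} \approx -38.25$)
$U{\left(u,k \right)} = -15 + 3 u$ ($U{\left(u,k \right)} = 3 \left(-5 + u\right) = -15 + 3 u$)
$Y{\left(J \right)} = 0$ ($Y{\left(J \right)} = 3 \left(-15 + 3 \cdot 5\right) = 3 \left(-15 + 15\right) = 3 \cdot 0 = 0$)
$s{\left(g \right)} = \frac{153}{292} + \frac{g^{2}}{177}$ ($s{\left(g \right)} = - \frac{153}{4 \left(-73\right)} + \frac{g g}{177} = \left(- \frac{153}{4}\right) \left(- \frac{1}{73}\right) + g^{2} \cdot \frac{1}{177} = \frac{153}{292} + \frac{g^{2}}{177}$)
$\left(28878 - 246264\right) - s{\left(Y{\left(-8 \right)} \right)} = \left(28878 - 246264\right) - \left(\frac{153}{292} + \frac{0^{2}}{177}\right) = -217386 - \left(\frac{153}{292} + \frac{1}{177} \cdot 0\right) = -217386 - \left(\frac{153}{292} + 0\right) = -217386 - \frac{153}{292} = - \frac{63476865}{292}$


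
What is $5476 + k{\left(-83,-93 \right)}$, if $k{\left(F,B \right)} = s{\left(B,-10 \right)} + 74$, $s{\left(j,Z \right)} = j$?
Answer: $5457$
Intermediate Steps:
$k{\left(F,B \right)} = 74 + B$ ($k{\left(F,B \right)} = B + 74 = 74 + B$)
$5476 + k{\left(-83,-93 \right)} = 5476 + \left(74 - 93\right) = 5476 - 19 = 5457$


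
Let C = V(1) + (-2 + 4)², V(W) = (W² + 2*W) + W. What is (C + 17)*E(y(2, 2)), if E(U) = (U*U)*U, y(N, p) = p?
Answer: 200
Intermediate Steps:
V(W) = W² + 3*W
E(U) = U³ (E(U) = U²*U = U³)
C = 8 (C = 1*(3 + 1) + (-2 + 4)² = 1*4 + 2² = 4 + 4 = 8)
(C + 17)*E(y(2, 2)) = (8 + 17)*2³ = 25*8 = 200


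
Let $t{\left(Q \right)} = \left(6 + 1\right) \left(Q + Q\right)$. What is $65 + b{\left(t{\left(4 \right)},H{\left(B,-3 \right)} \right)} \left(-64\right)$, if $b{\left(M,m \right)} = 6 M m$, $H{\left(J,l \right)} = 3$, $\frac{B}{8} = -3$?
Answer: $-64447$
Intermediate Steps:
$B = -24$ ($B = 8 \left(-3\right) = -24$)
$t{\left(Q \right)} = 14 Q$ ($t{\left(Q \right)} = 7 \cdot 2 Q = 14 Q$)
$b{\left(M,m \right)} = 6 M m$
$65 + b{\left(t{\left(4 \right)},H{\left(B,-3 \right)} \right)} \left(-64\right) = 65 + 6 \cdot 14 \cdot 4 \cdot 3 \left(-64\right) = 65 + 6 \cdot 56 \cdot 3 \left(-64\right) = 65 + 1008 \left(-64\right) = 65 - 64512 = -64447$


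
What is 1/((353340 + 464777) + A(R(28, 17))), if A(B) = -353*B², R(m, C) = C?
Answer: 1/716100 ≈ 1.3965e-6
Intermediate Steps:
1/((353340 + 464777) + A(R(28, 17))) = 1/((353340 + 464777) - 353*17²) = 1/(818117 - 353*289) = 1/(818117 - 102017) = 1/716100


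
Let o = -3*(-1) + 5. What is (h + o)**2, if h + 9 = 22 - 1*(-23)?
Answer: 1936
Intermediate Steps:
o = 8 (o = 3 + 5 = 8)
h = 36 (h = -9 + (22 - 1*(-23)) = -9 + (22 + 23) = -9 + 45 = 36)
(h + o)**2 = (36 + 8)**2 = 44**2 = 1936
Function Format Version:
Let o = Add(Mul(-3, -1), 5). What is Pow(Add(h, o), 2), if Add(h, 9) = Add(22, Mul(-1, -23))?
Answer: 1936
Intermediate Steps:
o = 8 (o = Add(3, 5) = 8)
h = 36 (h = Add(-9, Add(22, Mul(-1, -23))) = Add(-9, Add(22, 23)) = Add(-9, 45) = 36)
Pow(Add(h, o), 2) = Pow(Add(36, 8), 2) = Pow(44, 2) = 1936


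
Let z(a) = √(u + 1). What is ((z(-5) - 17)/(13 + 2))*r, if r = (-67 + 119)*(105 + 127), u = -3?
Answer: -205088/15 + 12064*I*√2/15 ≈ -13673.0 + 1137.4*I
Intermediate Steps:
z(a) = I*√2 (z(a) = √(-3 + 1) = √(-2) = I*√2)
r = 12064 (r = 52*232 = 12064)
((z(-5) - 17)/(13 + 2))*r = ((I*√2 - 17)/(13 + 2))*12064 = ((-17 + I*√2)/15)*12064 = ((-17 + I*√2)*(1/15))*12064 = (-17/15 + I*√2/15)*12064 = -205088/15 + 12064*I*√2/15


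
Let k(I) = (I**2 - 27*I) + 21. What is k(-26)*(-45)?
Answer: -62955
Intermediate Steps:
k(I) = 21 + I**2 - 27*I
k(-26)*(-45) = (21 + (-26)**2 - 27*(-26))*(-45) = (21 + 676 + 702)*(-45) = 1399*(-45) = -62955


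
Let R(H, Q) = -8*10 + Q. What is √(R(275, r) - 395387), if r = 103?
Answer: 2*I*√98841 ≈ 628.78*I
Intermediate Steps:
R(H, Q) = -80 + Q
√(R(275, r) - 395387) = √((-80 + 103) - 395387) = √(23 - 395387) = √(-395364) = 2*I*√98841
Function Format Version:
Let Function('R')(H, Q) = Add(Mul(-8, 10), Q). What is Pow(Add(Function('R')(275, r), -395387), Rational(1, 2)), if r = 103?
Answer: Mul(2, I, Pow(98841, Rational(1, 2))) ≈ Mul(628.78, I)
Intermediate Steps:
Function('R')(H, Q) = Add(-80, Q)
Pow(Add(Function('R')(275, r), -395387), Rational(1, 2)) = Pow(Add(Add(-80, 103), -395387), Rational(1, 2)) = Pow(Add(23, -395387), Rational(1, 2)) = Pow(-395364, Rational(1, 2)) = Mul(2, I, Pow(98841, Rational(1, 2)))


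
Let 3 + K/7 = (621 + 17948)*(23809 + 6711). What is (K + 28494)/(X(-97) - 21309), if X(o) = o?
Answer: -3967109633/21406 ≈ -1.8533e+5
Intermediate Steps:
K = 3967081139 (K = -21 + 7*((621 + 17948)*(23809 + 6711)) = -21 + 7*(18569*30520) = -21 + 7*566725880 = -21 + 3967081160 = 3967081139)
(K + 28494)/(X(-97) - 21309) = (3967081139 + 28494)/(-97 - 21309) = 3967109633/(-21406) = 3967109633*(-1/21406) = -3967109633/21406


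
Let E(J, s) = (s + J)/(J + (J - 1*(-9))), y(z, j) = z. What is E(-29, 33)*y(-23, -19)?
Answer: 92/49 ≈ 1.8776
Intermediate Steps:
E(J, s) = (J + s)/(9 + 2*J) (E(J, s) = (J + s)/(J + (J + 9)) = (J + s)/(J + (9 + J)) = (J + s)/(9 + 2*J))
E(-29, 33)*y(-23, -19) = ((-29 + 33)/(9 + 2*(-29)))*(-23) = (4/(9 - 58))*(-23) = (4/(-49))*(-23) = -1/49*4*(-23) = -4/49*(-23) = 92/49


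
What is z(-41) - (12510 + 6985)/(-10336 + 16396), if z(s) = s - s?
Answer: -3899/1212 ≈ -3.2170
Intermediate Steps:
z(s) = 0
z(-41) - (12510 + 6985)/(-10336 + 16396) = 0 - (12510 + 6985)/(-10336 + 16396) = 0 - 19495/6060 = 0 - 1*3899/1212 = 0 - 3899/1212 = -3899/1212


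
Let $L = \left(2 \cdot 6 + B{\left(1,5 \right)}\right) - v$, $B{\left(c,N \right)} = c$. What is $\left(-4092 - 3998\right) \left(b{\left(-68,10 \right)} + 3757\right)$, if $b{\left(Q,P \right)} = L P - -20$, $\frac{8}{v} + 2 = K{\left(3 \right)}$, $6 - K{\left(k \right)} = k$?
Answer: $-30960430$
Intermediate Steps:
$K{\left(k \right)} = 6 - k$
$v = 8$ ($v = \frac{8}{-2 + \left(6 - 3\right)} = \frac{8}{-2 + 3} = \frac{8}{1} = 8 \cdot 1 = 8$)
$L = 5$ ($L = \left(2 \cdot 6 + 1\right) - 8 = \left(12 + 1\right) - 8 = 13 - 8 = 5$)
$b{\left(Q,P \right)} = 20 + 5 P$ ($b{\left(Q,P \right)} = 5 P - -20 = 5 P + 20 = 20 + 5 P$)
$\left(-4092 - 3998\right) \left(b{\left(-68,10 \right)} + 3757\right) = \left(-4092 - 3998\right) \left(\left(20 + 5 \cdot 10\right) + 3757\right) = - 8090 \left(\left(20 + 50\right) + 3757\right) = - 8090 \left(70 + 3757\right) = \left(-8090\right) 3827 = -30960430$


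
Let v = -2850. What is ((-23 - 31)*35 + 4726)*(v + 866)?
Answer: -5626624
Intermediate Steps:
((-23 - 31)*35 + 4726)*(v + 866) = ((-23 - 31)*35 + 4726)*(-2850 + 866) = (-54*35 + 4726)*(-1984) = (-1890 + 4726)*(-1984) = 2836*(-1984) = -5626624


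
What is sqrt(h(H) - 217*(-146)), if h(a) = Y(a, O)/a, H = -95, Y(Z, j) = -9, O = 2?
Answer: sqrt(285930905)/95 ≈ 177.99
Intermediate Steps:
h(a) = -9/a
sqrt(h(H) - 217*(-146)) = sqrt(-9/(-95) - 217*(-146)) = sqrt(-9*(-1/95) + 31682) = sqrt(9/95 + 31682) = sqrt(3009799/95) = sqrt(285930905)/95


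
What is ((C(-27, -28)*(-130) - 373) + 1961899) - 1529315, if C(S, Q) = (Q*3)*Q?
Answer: 126451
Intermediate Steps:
C(S, Q) = 3*Q² (C(S, Q) = (3*Q)*Q = 3*Q²)
((C(-27, -28)*(-130) - 373) + 1961899) - 1529315 = (((3*(-28)²)*(-130) - 373) + 1961899) - 1529315 = (((3*784)*(-130) - 373) + 1961899) - 1529315 = ((2352*(-130) - 373) + 1961899) - 1529315 = ((-305760 - 373) + 1961899) - 1529315 = (-306133 + 1961899) - 1529315 = 1655766 - 1529315 = 126451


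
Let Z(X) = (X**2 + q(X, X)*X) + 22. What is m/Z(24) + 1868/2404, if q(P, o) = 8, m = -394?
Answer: 66068/237395 ≈ 0.27830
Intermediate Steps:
Z(X) = 22 + X**2 + 8*X (Z(X) = (X**2 + 8*X) + 22 = 22 + X**2 + 8*X)
m/Z(24) + 1868/2404 = -394/(22 + 24**2 + 8*24) + 1868/2404 = -394/(22 + 576 + 192) + 1868*(1/2404) = -394/790 + 467/601 = -394*1/790 + 467/601 = -197/395 + 467/601 = 66068/237395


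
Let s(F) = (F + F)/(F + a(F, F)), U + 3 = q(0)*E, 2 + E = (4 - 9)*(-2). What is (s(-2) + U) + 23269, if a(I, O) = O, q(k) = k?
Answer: 23267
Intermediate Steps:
E = 8 (E = -2 + (4 - 9)*(-2) = -2 - 5*(-2) = -2 + 10 = 8)
U = -3 (U = -3 + 0*8 = -3 + 0 = -3)
s(F) = 1 (s(F) = (F + F)/(F + F) = (2*F)/((2*F)) = (2*F)*(1/(2*F)) = 1)
(s(-2) + U) + 23269 = (1 - 3) + 23269 = -2 + 23269 = 23267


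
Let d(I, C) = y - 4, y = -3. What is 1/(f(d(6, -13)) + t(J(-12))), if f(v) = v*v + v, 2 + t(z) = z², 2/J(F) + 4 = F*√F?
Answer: 4*(12*√3 + 107*I)/(1920*√3 + 17119*I) ≈ 0.025001 + 2.7337e-7*I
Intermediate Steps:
J(F) = 2/(-4 + F^(3/2)) (J(F) = 2/(-4 + F*√F) = 2/(-4 + F^(3/2)))
d(I, C) = -7 (d(I, C) = -3 - 4 = -7)
t(z) = -2 + z²
f(v) = v + v² (f(v) = v² + v = v + v²)
1/(f(d(6, -13)) + t(J(-12))) = 1/(-7*(1 - 7) + (-2 + (2/(-4 + (-12)^(3/2)))²)) = 1/(-7*(-6) + (-2 + (2/(-4 - 24*I*√3))²)) = 1/(42 + (-2 + 4/(-4 - 24*I*√3)²)) = 1/(40 + 4/(-4 - 24*I*√3)²)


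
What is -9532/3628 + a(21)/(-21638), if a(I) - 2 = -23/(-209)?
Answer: -10777140973/4101764194 ≈ -2.6274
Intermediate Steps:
a(I) = 441/209 (a(I) = 2 - 23/(-209) = 2 - 23*(-1/209) = 2 + 23/209 = 441/209)
-9532/3628 + a(21)/(-21638) = -9532/3628 + (441/209)/(-21638) = -9532*1/3628 + (441/209)*(-1/21638) = -2383/907 - 441/4522342 = -10777140973/4101764194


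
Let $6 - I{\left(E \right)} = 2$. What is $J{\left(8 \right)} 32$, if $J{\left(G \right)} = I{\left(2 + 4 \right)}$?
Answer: $128$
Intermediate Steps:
$I{\left(E \right)} = 4$ ($I{\left(E \right)} = 6 - 2 = 4$)
$J{\left(G \right)} = 4$
$J{\left(8 \right)} 32 = 4 \cdot 32 = 128$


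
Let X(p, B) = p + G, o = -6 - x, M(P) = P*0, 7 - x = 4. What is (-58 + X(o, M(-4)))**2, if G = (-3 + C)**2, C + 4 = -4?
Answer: 2916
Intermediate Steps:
C = -8 (C = -4 - 4 = -8)
x = 3 (x = 7 - 1*4 = 7 - 4 = 3)
M(P) = 0
G = 121 (G = (-3 - 8)**2 = (-11)**2 = 121)
o = -9 (o = -6 - 1*3 = -6 - 3 = -9)
X(p, B) = 121 + p (X(p, B) = p + 121 = 121 + p)
(-58 + X(o, M(-4)))**2 = (-58 + (121 - 9))**2 = (-58 + 112)**2 = 54**2 = 2916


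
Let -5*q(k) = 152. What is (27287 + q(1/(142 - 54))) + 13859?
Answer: 205578/5 ≈ 41116.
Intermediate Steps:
q(k) = -152/5 (q(k) = -⅕*152 = -152/5)
(27287 + q(1/(142 - 54))) + 13859 = (27287 - 152/5) + 13859 = 136283/5 + 13859 = 205578/5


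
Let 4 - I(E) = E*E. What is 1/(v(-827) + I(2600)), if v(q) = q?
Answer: -1/6760823 ≈ -1.4791e-7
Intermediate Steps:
I(E) = 4 - E² (I(E) = 4 - E*E = 4 - E²)
1/(v(-827) + I(2600)) = 1/(-827 + (4 - 1*2600²)) = 1/(-827 + (4 - 1*6760000)) = 1/(-827 + (4 - 6760000)) = 1/(-827 - 6759996) = 1/(-6760823) = -1/6760823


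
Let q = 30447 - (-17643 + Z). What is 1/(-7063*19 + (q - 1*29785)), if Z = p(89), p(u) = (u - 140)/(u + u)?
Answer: -178/20628725 ≈ -8.6287e-6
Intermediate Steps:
p(u) = (-140 + u)/(2*u) (p(u) = (-140 + u)/((2*u)) = (-140 + u)*(1/(2*u)) = (-140 + u)/(2*u))
Z = -51/178 (Z = (½)*(-140 + 89)/89 = (½)*(1/89)*(-51) = -51/178 ≈ -0.28652)
q = 8560071/178 (q = 30447 - (-17643 - 51/178) = 30447 - 1*(-3140505/178) = 30447 + 3140505/178 = 8560071/178 ≈ 48090.)
1/(-7063*19 + (q - 1*29785)) = 1/(-7063*19 + (8560071/178 - 1*29785)) = 1/(-134197 + (8560071/178 - 29785)) = 1/(-134197 + 3258341/178) = 1/(-20628725/178) = -178/20628725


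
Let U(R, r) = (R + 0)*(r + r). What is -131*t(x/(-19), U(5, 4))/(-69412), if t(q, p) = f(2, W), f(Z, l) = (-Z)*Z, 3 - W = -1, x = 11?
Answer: -131/17353 ≈ -0.0075491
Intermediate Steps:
U(R, r) = 2*R*r (U(R, r) = R*(2*r) = 2*R*r)
W = 4 (W = 3 - 1*(-1) = 3 + 1 = 4)
f(Z, l) = -Z²
t(q, p) = -4 (t(q, p) = -1*2² = -1*4 = -4)
-131*t(x/(-19), U(5, 4))/(-69412) = -131*(-4)/(-69412) = 524*(-1/69412) = -131/17353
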